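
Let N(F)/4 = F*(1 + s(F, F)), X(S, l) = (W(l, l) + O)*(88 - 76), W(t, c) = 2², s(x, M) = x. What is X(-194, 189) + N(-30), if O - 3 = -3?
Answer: 3528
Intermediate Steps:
O = 0 (O = 3 - 3 = 0)
W(t, c) = 4
X(S, l) = 48 (X(S, l) = (4 + 0)*(88 - 76) = 4*12 = 48)
N(F) = 4*F*(1 + F) (N(F) = 4*(F*(1 + F)) = 4*F*(1 + F))
X(-194, 189) + N(-30) = 48 + 4*(-30)*(1 - 30) = 48 + 4*(-30)*(-29) = 48 + 3480 = 3528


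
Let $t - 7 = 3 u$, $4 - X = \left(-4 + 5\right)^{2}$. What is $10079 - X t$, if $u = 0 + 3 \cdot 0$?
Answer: $10058$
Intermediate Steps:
$X = 3$ ($X = 4 - \left(-4 + 5\right)^{2} = 4 - 1^{2} = 4 - 1 = 3$)
$u = 0$ ($u = 0 + 0 = 0$)
$t = 7$ ($t = 7 + 3 \cdot 0 = 7 + 0 = 7$)
$10079 - X t = 10079 - 3 \cdot 7 = 10079 - 21 = 10058$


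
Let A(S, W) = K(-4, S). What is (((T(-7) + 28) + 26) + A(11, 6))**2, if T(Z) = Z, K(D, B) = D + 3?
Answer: 2116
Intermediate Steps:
K(D, B) = 3 + D
A(S, W) = -1 (A(S, W) = 3 - 4 = -1)
(((T(-7) + 28) + 26) + A(11, 6))**2 = (((-7 + 28) + 26) - 1)**2 = ((21 + 26) - 1)**2 = (47 - 1)**2 = 46**2 = 2116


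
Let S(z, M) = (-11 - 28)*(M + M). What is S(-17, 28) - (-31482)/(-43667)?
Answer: -95400210/43667 ≈ -2184.7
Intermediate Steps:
S(z, M) = -78*M
S(-17, 28) - (-31482)/(-43667) = -78*28 - (-31482)/(-43667) = -2184 - (-31482)*(-1)/43667 = -2184 - 1*31482/43667 = -2184 - 31482/43667 = -95400210/43667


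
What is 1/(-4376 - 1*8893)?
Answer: -1/13269 ≈ -7.5364e-5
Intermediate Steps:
1/(-4376 - 1*8893) = 1/(-4376 - 8893) = 1/(-13269) = -1/13269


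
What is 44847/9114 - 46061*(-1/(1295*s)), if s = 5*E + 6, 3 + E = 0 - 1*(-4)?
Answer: 50411689/6182330 ≈ 8.1542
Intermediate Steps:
E = 1 (E = -3 + (0 - 1*(-4)) = -3 + (0 + 4) = -3 + 4 = 1)
s = 11 (s = 5*1 + 6 = 5 + 6 = 11)
44847/9114 - 46061*(-1/(1295*s)) = 44847/9114 - 46061/(-35*37*11) = 44847*(1/9114) - 46061/((-1295*11)) = 14949/3038 - 46061/(-14245) = 14949/3038 - 46061*(-1/14245) = 14949/3038 + 46061/14245 = 50411689/6182330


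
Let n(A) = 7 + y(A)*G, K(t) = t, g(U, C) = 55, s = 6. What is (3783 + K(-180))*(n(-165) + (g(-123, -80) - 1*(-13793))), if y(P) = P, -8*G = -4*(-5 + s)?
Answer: 99244635/2 ≈ 4.9622e+7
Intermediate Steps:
G = 1/2 (G = -(-1)*(-5 + 6)/2 = -(-1)/2 = -1/8*(-4) = 1/2 ≈ 0.50000)
n(A) = 7 + A/2 (n(A) = 7 + A*(1/2) = 7 + A/2)
(3783 + K(-180))*(n(-165) + (g(-123, -80) - 1*(-13793))) = (3783 - 180)*((7 + (1/2)*(-165)) + (55 - 1*(-13793))) = 3603*((7 - 165/2) + (55 + 13793)) = 3603*(-151/2 + 13848) = 3603*(27545/2) = 99244635/2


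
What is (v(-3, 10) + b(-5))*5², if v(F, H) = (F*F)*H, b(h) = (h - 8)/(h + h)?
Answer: 4565/2 ≈ 2282.5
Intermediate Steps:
b(h) = (-8 + h)/(2*h) (b(h) = (-8 + h)/((2*h)) = (-8 + h)*(1/(2*h)) = (-8 + h)/(2*h))
v(F, H) = H*F² (v(F, H) = F²*H = H*F²)
(v(-3, 10) + b(-5))*5² = (10*(-3)² + (½)*(-8 - 5)/(-5))*5² = (10*9 + (½)*(-⅕)*(-13))*25 = (90 + 13/10)*25 = (913/10)*25 = 4565/2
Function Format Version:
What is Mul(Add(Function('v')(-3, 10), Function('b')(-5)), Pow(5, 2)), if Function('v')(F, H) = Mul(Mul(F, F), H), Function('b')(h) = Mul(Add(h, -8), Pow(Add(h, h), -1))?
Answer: Rational(4565, 2) ≈ 2282.5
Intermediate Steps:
Function('b')(h) = Mul(Rational(1, 2), Pow(h, -1), Add(-8, h)) (Function('b')(h) = Mul(Add(-8, h), Pow(Mul(2, h), -1)) = Mul(Add(-8, h), Mul(Rational(1, 2), Pow(h, -1))) = Mul(Rational(1, 2), Pow(h, -1), Add(-8, h)))
Function('v')(F, H) = Mul(H, Pow(F, 2)) (Function('v')(F, H) = Mul(Pow(F, 2), H) = Mul(H, Pow(F, 2)))
Mul(Add(Function('v')(-3, 10), Function('b')(-5)), Pow(5, 2)) = Mul(Add(Mul(10, Pow(-3, 2)), Mul(Rational(1, 2), Pow(-5, -1), Add(-8, -5))), Pow(5, 2)) = Mul(Add(Mul(10, 9), Mul(Rational(1, 2), Rational(-1, 5), -13)), 25) = Mul(Add(90, Rational(13, 10)), 25) = Mul(Rational(913, 10), 25) = Rational(4565, 2)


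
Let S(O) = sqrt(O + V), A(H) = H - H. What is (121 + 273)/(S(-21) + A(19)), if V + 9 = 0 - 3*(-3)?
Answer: -394*I*sqrt(21)/21 ≈ -85.978*I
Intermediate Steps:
A(H) = 0
V = 0 (V = -9 + (0 - 3*(-3)) = -9 + (0 + 9) = -9 + 9 = 0)
S(O) = sqrt(O) (S(O) = sqrt(O + 0) = sqrt(O))
(121 + 273)/(S(-21) + A(19)) = (121 + 273)/(sqrt(-21) + 0) = 394/(I*sqrt(21) + 0) = 394/((I*sqrt(21))) = 394*(-I*sqrt(21)/21) = -394*I*sqrt(21)/21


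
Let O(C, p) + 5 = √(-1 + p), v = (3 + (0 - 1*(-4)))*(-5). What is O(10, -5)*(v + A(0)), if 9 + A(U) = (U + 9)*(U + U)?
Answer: 220 - 44*I*√6 ≈ 220.0 - 107.78*I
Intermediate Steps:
A(U) = -9 + 2*U*(9 + U) (A(U) = -9 + (U + 9)*(U + U) = -9 + (9 + U)*(2*U) = -9 + 2*U*(9 + U))
v = -35 (v = (3 + (0 + 4))*(-5) = (3 + 4)*(-5) = 7*(-5) = -35)
O(C, p) = -5 + √(-1 + p)
O(10, -5)*(v + A(0)) = (-5 + √(-1 - 5))*(-35 + (-9 + 2*0² + 18*0)) = (-5 + √(-6))*(-35 + (-9 + 2*0 + 0)) = (-5 + I*√6)*(-35 + (-9 + 0 + 0)) = (-5 + I*√6)*(-35 - 9) = (-5 + I*√6)*(-44) = 220 - 44*I*√6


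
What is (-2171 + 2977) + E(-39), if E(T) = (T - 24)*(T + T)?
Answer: 5720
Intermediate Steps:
E(T) = 2*T*(-24 + T) (E(T) = (-24 + T)*(2*T) = 2*T*(-24 + T))
(-2171 + 2977) + E(-39) = (-2171 + 2977) + 2*(-39)*(-24 - 39) = 806 + 2*(-39)*(-63) = 806 + 4914 = 5720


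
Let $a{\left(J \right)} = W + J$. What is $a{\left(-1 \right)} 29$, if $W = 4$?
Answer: $87$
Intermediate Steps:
$a{\left(J \right)} = 4 + J$
$a{\left(-1 \right)} 29 = \left(4 - 1\right) 29 = 3 \cdot 29 = 87$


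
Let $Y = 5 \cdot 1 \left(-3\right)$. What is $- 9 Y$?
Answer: $135$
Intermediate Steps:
$Y = -15$ ($Y = 5 \left(-3\right) = -15$)
$- 9 Y = \left(-9\right) \left(-15\right) = 135$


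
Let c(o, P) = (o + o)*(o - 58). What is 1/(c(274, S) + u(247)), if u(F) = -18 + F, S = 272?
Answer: 1/118597 ≈ 8.4319e-6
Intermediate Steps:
c(o, P) = 2*o*(-58 + o) (c(o, P) = (2*o)*(-58 + o) = 2*o*(-58 + o))
1/(c(274, S) + u(247)) = 1/(2*274*(-58 + 274) + (-18 + 247)) = 1/(2*274*216 + 229) = 1/(118368 + 229) = 1/118597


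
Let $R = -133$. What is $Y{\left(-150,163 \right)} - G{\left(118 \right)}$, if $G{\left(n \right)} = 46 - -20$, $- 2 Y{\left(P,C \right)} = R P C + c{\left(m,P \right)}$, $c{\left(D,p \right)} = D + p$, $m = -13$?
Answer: $- \frac{3251819}{2} \approx -1.6259 \cdot 10^{6}$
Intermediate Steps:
$Y{\left(P,C \right)} = \frac{13}{2} - \frac{P}{2} + \frac{133 C P}{2}$ ($Y{\left(P,C \right)} = - \frac{- 133 P C + \left(-13 + P\right)}{2} = - \frac{- 133 C P + \left(-13 + P\right)}{2} = - \frac{-13 + P - 133 C P}{2} = \frac{13}{2} - \frac{P}{2} + \frac{133 C P}{2}$)
$G{\left(n \right)} = 66$ ($G{\left(n \right)} = 46 + 20 = 66$)
$Y{\left(-150,163 \right)} - G{\left(118 \right)} = \left(\frac{13}{2} - -75 + \frac{133}{2} \cdot 163 \left(-150\right)\right) - 66 = \left(\frac{13}{2} + 75 - 1625925\right) - 66 = - \frac{3251687}{2} - 66 = - \frac{3251819}{2}$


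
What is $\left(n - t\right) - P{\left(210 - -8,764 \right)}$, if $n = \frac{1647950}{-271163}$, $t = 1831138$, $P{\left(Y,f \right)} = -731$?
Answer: $- \frac{496340301291}{271163} \approx -1.8304 \cdot 10^{6}$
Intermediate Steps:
$n = - \frac{1647950}{271163}$ ($n = 1647950 \left(- \frac{1}{271163}\right) = - \frac{1647950}{271163} \approx -6.0773$)
$\left(n - t\right) - P{\left(210 - -8,764 \right)} = \left(- \frac{1647950}{271163} - 1831138\right) - -731 = \left(- \frac{1647950}{271163} - 1831138\right) + 731 = - \frac{496538521444}{271163} + 731 = - \frac{496340301291}{271163}$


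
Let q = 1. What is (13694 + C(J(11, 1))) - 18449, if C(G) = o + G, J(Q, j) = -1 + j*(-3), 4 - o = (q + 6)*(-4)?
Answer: -4727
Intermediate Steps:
o = 32 (o = 4 - (1 + 6)*(-4) = 4 - 7*(-4) = 4 - 1*(-28) = 4 + 28 = 32)
J(Q, j) = -1 - 3*j
C(G) = 32 + G
(13694 + C(J(11, 1))) - 18449 = (13694 + (32 + (-1 - 3*1))) - 18449 = (13694 + (32 + (-1 - 3))) - 18449 = (13694 + (32 - 4)) - 18449 = (13694 + 28) - 18449 = 13722 - 18449 = -4727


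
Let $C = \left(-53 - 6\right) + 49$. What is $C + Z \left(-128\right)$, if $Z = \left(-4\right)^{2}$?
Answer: $-2058$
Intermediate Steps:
$C = -10$ ($C = -59 + 49 = -10$)
$Z = 16$
$C + Z \left(-128\right) = -10 + 16 \left(-128\right) = -10 - 2048 = -2058$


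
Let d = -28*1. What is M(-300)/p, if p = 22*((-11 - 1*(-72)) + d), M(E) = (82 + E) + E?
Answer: -259/363 ≈ -0.71350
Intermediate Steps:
d = -28
M(E) = 82 + 2*E
p = 726 (p = 22*((-11 - 1*(-72)) - 28) = 22*((-11 + 72) - 28) = 22*(61 - 28) = 22*33 = 726)
M(-300)/p = (82 + 2*(-300))/726 = (82 - 600)*(1/726) = -518*1/726 = -259/363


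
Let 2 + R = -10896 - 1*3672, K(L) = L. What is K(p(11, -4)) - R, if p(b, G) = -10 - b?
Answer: 14549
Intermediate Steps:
R = -14570 (R = -2 + (-10896 - 1*3672) = -2 + (-10896 - 3672) = -2 - 14568 = -14570)
K(p(11, -4)) - R = (-10 - 1*11) - 1*(-14570) = (-10 - 11) + 14570 = -21 + 14570 = 14549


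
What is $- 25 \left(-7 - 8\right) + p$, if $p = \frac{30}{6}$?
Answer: $380$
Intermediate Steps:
$p = 5$ ($p = 30 \cdot \frac{1}{6} = 5$)
$- 25 \left(-7 - 8\right) + p = - 25 \left(-7 - 8\right) + 5 = \left(-25\right) \left(-15\right) + 5 = 375 + 5 = 380$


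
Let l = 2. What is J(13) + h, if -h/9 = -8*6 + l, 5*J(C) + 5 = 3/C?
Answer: 26848/65 ≈ 413.05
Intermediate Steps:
J(C) = -1 + 3/(5*C) (J(C) = -1 + (3/C)/5 = -1 + 3/(5*C))
h = 414 (h = -9*(-8*6 + 2) = -9*(-48 + 2) = -9*(-46) = 414)
J(13) + h = (⅗ - 1*13)/13 + 414 = (⅗ - 13)/13 + 414 = (1/13)*(-62/5) + 414 = -62/65 + 414 = 26848/65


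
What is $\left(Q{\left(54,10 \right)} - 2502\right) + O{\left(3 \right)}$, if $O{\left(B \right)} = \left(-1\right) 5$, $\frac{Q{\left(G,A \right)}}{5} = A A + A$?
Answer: $-1957$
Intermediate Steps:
$Q{\left(G,A \right)} = 5 A + 5 A^{2}$ ($Q{\left(G,A \right)} = 5 \left(A A + A\right) = 5 \left(A^{2} + A\right) = 5 \left(A + A^{2}\right) = 5 A + 5 A^{2}$)
$O{\left(B \right)} = -5$
$\left(Q{\left(54,10 \right)} - 2502\right) + O{\left(3 \right)} = \left(5 \cdot 10 \left(1 + 10\right) - 2502\right) - 5 = \left(5 \cdot 10 \cdot 11 - 2502\right) - 5 = \left(550 - 2502\right) - 5 = -1952 - 5 = -1957$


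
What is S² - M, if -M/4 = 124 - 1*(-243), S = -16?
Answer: 1724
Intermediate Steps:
M = -1468 (M = -4*(124 - 1*(-243)) = -4*(124 + 243) = -4*367 = -1468)
S² - M = (-16)² - 1*(-1468) = 256 + 1468 = 1724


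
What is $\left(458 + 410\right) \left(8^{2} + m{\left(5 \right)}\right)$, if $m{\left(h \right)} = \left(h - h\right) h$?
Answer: $55552$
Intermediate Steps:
$m{\left(h \right)} = 0$ ($m{\left(h \right)} = 0 h = 0$)
$\left(458 + 410\right) \left(8^{2} + m{\left(5 \right)}\right) = \left(458 + 410\right) \left(8^{2} + 0\right) = 868 \left(64 + 0\right) = 868 \cdot 64 = 55552$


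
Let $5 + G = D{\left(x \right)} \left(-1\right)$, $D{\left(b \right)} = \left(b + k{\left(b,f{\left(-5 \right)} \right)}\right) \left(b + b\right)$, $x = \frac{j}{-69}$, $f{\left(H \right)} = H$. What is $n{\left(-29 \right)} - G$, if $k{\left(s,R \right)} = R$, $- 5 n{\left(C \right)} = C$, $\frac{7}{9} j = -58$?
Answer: $\frac{301794}{129605} \approx 2.3286$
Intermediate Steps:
$j = - \frac{522}{7}$ ($j = \frac{9}{7} \left(-58\right) = - \frac{522}{7} \approx -74.571$)
$n{\left(C \right)} = - \frac{C}{5}$
$x = \frac{174}{161}$ ($x = - \frac{522}{7 \left(-69\right)} = \left(- \frac{522}{7}\right) \left(- \frac{1}{69}\right) = \frac{174}{161} \approx 1.0807$)
$D{\left(b \right)} = 2 b \left(-5 + b\right)$ ($D{\left(b \right)} = \left(b - 5\right) \left(b + b\right) = \left(-5 + b\right) 2 b = 2 b \left(-5 + b\right)$)
$G = \frac{89983}{25921}$ ($G = -5 + 2 \cdot \frac{174}{161} \left(-5 + \frac{174}{161}\right) \left(-1\right) = -5 + 2 \cdot \frac{174}{161} \left(- \frac{631}{161}\right) \left(-1\right) = -5 - - \frac{219588}{25921} = -5 + \frac{219588}{25921} = \frac{89983}{25921} \approx 3.4714$)
$n{\left(-29 \right)} - G = \left(- \frac{1}{5}\right) \left(-29\right) - \frac{89983}{25921} = \frac{29}{5} - \frac{89983}{25921} = \frac{301794}{129605}$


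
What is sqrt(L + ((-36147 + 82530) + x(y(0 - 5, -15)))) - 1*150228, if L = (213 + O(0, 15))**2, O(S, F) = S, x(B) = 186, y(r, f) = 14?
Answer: -150228 + sqrt(91938) ≈ -1.4992e+5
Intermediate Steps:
L = 45369 (L = (213 + 0)**2 = 213**2 = 45369)
sqrt(L + ((-36147 + 82530) + x(y(0 - 5, -15)))) - 1*150228 = sqrt(45369 + ((-36147 + 82530) + 186)) - 1*150228 = sqrt(45369 + (46383 + 186)) - 150228 = sqrt(45369 + 46569) - 150228 = sqrt(91938) - 150228 = -150228 + sqrt(91938)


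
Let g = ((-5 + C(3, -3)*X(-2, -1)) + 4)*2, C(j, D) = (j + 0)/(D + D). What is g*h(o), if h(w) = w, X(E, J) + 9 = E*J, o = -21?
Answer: -105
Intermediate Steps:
X(E, J) = -9 + E*J
C(j, D) = j/(2*D) (C(j, D) = j/((2*D)) = j*(1/(2*D)) = j/(2*D))
g = 5 (g = ((-5 + ((½)*3/(-3))*(-9 - 2*(-1))) + 4)*2 = ((-5 + ((½)*3*(-⅓))*(-9 + 2)) + 4)*2 = ((-5 - ½*(-7)) + 4)*2 = ((-5 + 7/2) + 4)*2 = (-3/2 + 4)*2 = (5/2)*2 = 5)
g*h(o) = 5*(-21) = -105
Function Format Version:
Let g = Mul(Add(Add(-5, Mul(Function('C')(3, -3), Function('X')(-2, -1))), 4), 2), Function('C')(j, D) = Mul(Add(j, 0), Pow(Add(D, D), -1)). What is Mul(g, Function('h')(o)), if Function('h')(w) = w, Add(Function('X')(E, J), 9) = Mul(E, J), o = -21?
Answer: -105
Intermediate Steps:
Function('X')(E, J) = Add(-9, Mul(E, J))
Function('C')(j, D) = Mul(Rational(1, 2), j, Pow(D, -1)) (Function('C')(j, D) = Mul(j, Pow(Mul(2, D), -1)) = Mul(j, Mul(Rational(1, 2), Pow(D, -1))) = Mul(Rational(1, 2), j, Pow(D, -1)))
g = 5 (g = Mul(Add(Add(-5, Mul(Mul(Rational(1, 2), 3, Pow(-3, -1)), Add(-9, Mul(-2, -1)))), 4), 2) = Mul(Add(Add(-5, Mul(Mul(Rational(1, 2), 3, Rational(-1, 3)), Add(-9, 2))), 4), 2) = Mul(Add(Add(-5, Mul(Rational(-1, 2), -7)), 4), 2) = Mul(Add(Add(-5, Rational(7, 2)), 4), 2) = Mul(Add(Rational(-3, 2), 4), 2) = Mul(Rational(5, 2), 2) = 5)
Mul(g, Function('h')(o)) = Mul(5, -21) = -105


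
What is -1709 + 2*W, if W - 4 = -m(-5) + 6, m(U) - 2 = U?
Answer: -1683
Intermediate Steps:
m(U) = 2 + U
W = 13 (W = 4 + (-(2 - 5) + 6) = 4 + (-1*(-3) + 6) = 4 + (3 + 6) = 4 + 9 = 13)
-1709 + 2*W = -1709 + 2*13 = -1709 + 26 = -1683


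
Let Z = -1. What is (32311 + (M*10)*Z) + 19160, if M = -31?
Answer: 51781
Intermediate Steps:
(32311 + (M*10)*Z) + 19160 = (32311 - 31*10*(-1)) + 19160 = (32311 - 310*(-1)) + 19160 = (32311 + 310) + 19160 = 32621 + 19160 = 51781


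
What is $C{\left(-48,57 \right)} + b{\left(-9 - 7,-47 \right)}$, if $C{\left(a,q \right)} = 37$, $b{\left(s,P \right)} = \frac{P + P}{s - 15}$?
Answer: $\frac{1241}{31} \approx 40.032$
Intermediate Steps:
$b{\left(s,P \right)} = \frac{2 P}{-15 + s}$
$C{\left(-48,57 \right)} + b{\left(-9 - 7,-47 \right)} = 37 + 2 \left(-47\right) \frac{1}{-15 - 16} = 37 + 2 \left(-47\right) \frac{1}{-31} = 37 + 2 \left(-47\right) \left(- \frac{1}{31}\right) = 37 + \frac{94}{31} = \frac{1241}{31}$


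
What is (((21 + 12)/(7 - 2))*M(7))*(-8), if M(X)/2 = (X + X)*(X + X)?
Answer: -103488/5 ≈ -20698.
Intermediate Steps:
M(X) = 8*X**2 (M(X) = 2*((X + X)*(X + X)) = 2*((2*X)*(2*X)) = 2*(4*X**2) = 8*X**2)
(((21 + 12)/(7 - 2))*M(7))*(-8) = (((21 + 12)/(7 - 2))*(8*7**2))*(-8) = ((33/5)*(8*49))*(-8) = ((33*(1/5))*392)*(-8) = ((33/5)*392)*(-8) = (12936/5)*(-8) = -103488/5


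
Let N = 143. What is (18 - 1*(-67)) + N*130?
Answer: 18675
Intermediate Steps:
(18 - 1*(-67)) + N*130 = (18 - 1*(-67)) + 143*130 = (18 + 67) + 18590 = 85 + 18590 = 18675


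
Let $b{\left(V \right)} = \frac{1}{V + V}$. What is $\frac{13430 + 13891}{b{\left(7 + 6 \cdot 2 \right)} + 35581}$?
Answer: $\frac{346066}{450693} \approx 0.76785$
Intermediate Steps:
$b{\left(V \right)} = \frac{1}{2 V}$
$\frac{13430 + 13891}{b{\left(7 + 6 \cdot 2 \right)} + 35581} = \frac{13430 + 13891}{\frac{1}{2 \left(7 + 6 \cdot 2\right)} + 35581} = \frac{27321}{\frac{1}{2 \left(7 + 12\right)} + 35581} = \frac{27321}{\frac{1}{2 \cdot 19} + 35581} = \frac{27321}{\frac{1}{2} \cdot \frac{1}{19} + 35581} = \frac{27321}{\frac{1}{38} + 35581} = \frac{27321}{\frac{1352079}{38}} = 27321 \cdot \frac{38}{1352079} = \frac{346066}{450693}$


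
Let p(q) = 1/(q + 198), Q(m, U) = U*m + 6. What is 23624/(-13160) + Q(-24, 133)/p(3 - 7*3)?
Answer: -943377553/1645 ≈ -5.7348e+5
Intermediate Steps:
Q(m, U) = 6 + U*m
p(q) = 1/(198 + q)
23624/(-13160) + Q(-24, 133)/p(3 - 7*3) = 23624/(-13160) + (6 + 133*(-24))/(1/(198 + (3 - 7*3))) = 23624*(-1/13160) + (6 - 3192)/(1/(198 + (3 - 21))) = -2953/1645 - 3186/(1/(198 - 18)) = -2953/1645 - 3186/(1/180) = -2953/1645 - 3186/1/180 = -2953/1645 - 3186*180 = -2953/1645 - 573480 = -943377553/1645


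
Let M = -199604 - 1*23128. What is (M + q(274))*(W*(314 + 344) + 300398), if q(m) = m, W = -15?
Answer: -64630277824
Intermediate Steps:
M = -222732 (M = -199604 - 23128 = -222732)
(M + q(274))*(W*(314 + 344) + 300398) = (-222732 + 274)*(-15*(314 + 344) + 300398) = -222458*(-15*658 + 300398) = -222458*(-9870 + 300398) = -222458*290528 = -64630277824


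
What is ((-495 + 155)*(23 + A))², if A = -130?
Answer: 1323504400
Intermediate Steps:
((-495 + 155)*(23 + A))² = ((-495 + 155)*(23 - 130))² = (-340*(-107))² = 36380² = 1323504400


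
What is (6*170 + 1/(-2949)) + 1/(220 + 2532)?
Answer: 8277961157/8115648 ≈ 1020.0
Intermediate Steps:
(6*170 + 1/(-2949)) + 1/(220 + 2532) = (1020 - 1/2949) + 1/2752 = 3007979/2949 + 1/2752 = 8277961157/8115648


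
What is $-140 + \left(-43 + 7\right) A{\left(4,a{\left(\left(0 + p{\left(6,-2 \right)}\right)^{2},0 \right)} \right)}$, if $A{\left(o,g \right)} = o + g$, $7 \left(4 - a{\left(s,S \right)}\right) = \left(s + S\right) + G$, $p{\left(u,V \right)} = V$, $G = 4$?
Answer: $- \frac{2708}{7} \approx -386.86$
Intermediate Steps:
$a{\left(s,S \right)} = \frac{24}{7} - \frac{S}{7} - \frac{s}{7}$ ($a{\left(s,S \right)} = 4 - \frac{\left(s + S\right) + 4}{7} = 4 - \frac{\left(S + s\right) + 4}{7} = 4 - \frac{4 + S + s}{7} = 4 - \left(\frac{4}{7} + \frac{S}{7} + \frac{s}{7}\right) = \frac{24}{7} - \frac{S}{7} - \frac{s}{7}$)
$A{\left(o,g \right)} = g + o$
$-140 + \left(-43 + 7\right) A{\left(4,a{\left(\left(0 + p{\left(6,-2 \right)}\right)^{2},0 \right)} \right)} = -140 + \left(-43 + 7\right) \left(\left(\frac{24}{7} - 0 - \frac{\left(0 - 2\right)^{2}}{7}\right) + 4\right) = -140 - 36 \left(\left(\frac{24}{7} + 0 - \frac{\left(-2\right)^{2}}{7}\right) + 4\right) = -140 - 36 \left(\left(\frac{24}{7} + 0 - \frac{4}{7}\right) + 4\right) = -140 - 36 \left(\frac{20}{7} + 4\right) = -140 - \frac{1728}{7} = - \frac{2708}{7}$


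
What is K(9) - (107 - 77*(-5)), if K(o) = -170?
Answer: -662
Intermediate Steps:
K(9) - (107 - 77*(-5)) = -170 - (107 - 77*(-5)) = -170 - (107 + 385) = -170 - 1*492 = -170 - 492 = -662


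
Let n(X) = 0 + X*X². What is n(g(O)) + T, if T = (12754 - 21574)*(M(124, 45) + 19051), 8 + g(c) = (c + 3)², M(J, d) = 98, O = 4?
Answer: -168825259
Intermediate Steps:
g(c) = -8 + (3 + c)² (g(c) = -8 + (c + 3)² = -8 + (3 + c)²)
T = -168894180 (T = (12754 - 21574)*(98 + 19051) = -8820*19149 = -168894180)
n(X) = X³ (n(X) = 0 + X³ = X³)
n(g(O)) + T = (-8 + (3 + 4)²)³ - 168894180 = (-8 + 7²)³ - 168894180 = (-8 + 49)³ - 168894180 = 41³ - 168894180 = 68921 - 168894180 = -168825259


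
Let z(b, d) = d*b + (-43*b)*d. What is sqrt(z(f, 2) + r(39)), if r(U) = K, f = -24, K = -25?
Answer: sqrt(1991) ≈ 44.621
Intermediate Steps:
r(U) = -25
z(b, d) = -42*b*d (z(b, d) = b*d - 43*b*d = -42*b*d)
sqrt(z(f, 2) + r(39)) = sqrt(-42*(-24)*2 - 25) = sqrt(2016 - 25) = sqrt(1991)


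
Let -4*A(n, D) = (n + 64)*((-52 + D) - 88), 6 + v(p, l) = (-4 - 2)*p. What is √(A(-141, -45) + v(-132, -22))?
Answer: I*√11101/2 ≈ 52.681*I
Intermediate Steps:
v(p, l) = -6 - 6*p (v(p, l) = -6 + (-4 - 2)*p = -6 - 6*p)
A(n, D) = -(-140 + D)*(64 + n)/4 (A(n, D) = -(n + 64)*((-52 + D) - 88)/4 = -(64 + n)*(-140 + D)/4 = -(-140 + D)*(64 + n)/4)
√(A(-141, -45) + v(-132, -22)) = √((2240 - 16*(-45) + 35*(-141) - ¼*(-45)*(-141)) + (-6 - 6*(-132))) = √((2240 + 720 - 4935 - 6345/4) + (-6 + 792)) = √(-14245/4 + 786) = √(-11101/4) = I*√11101/2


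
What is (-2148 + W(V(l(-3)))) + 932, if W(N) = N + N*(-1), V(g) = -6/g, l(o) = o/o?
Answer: -1216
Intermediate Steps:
l(o) = 1
W(N) = 0 (W(N) = N - N = 0)
(-2148 + W(V(l(-3)))) + 932 = (-2148 + 0) + 932 = -2148 + 932 = -1216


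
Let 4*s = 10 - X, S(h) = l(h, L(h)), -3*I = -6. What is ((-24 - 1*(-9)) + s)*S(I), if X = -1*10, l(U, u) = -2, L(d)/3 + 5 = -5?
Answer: 20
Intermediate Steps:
L(d) = -30 (L(d) = -15 + 3*(-5) = -15 - 15 = -30)
I = 2 (I = -⅓*(-6) = 2)
S(h) = -2
X = -10
s = 5 (s = (10 - 1*(-10))/4 = (10 + 10)/4 = (¼)*20 = 5)
((-24 - 1*(-9)) + s)*S(I) = ((-24 - 1*(-9)) + 5)*(-2) = ((-24 + 9) + 5)*(-2) = (-15 + 5)*(-2) = -10*(-2) = 20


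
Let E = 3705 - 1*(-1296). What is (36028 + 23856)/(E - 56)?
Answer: 59884/4945 ≈ 12.110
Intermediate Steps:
E = 5001 (E = 3705 + 1296 = 5001)
(36028 + 23856)/(E - 56) = (36028 + 23856)/(5001 - 56) = 59884/4945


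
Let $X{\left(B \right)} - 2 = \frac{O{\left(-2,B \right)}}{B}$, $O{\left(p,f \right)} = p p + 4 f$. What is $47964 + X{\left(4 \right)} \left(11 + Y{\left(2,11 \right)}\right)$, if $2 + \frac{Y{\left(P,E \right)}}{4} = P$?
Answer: $48041$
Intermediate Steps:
$Y{\left(P,E \right)} = -8 + 4 P$
$O{\left(p,f \right)} = p^{2} + 4 f$
$X{\left(B \right)} = 2 + \frac{4 + 4 B}{B}$ ($X{\left(B \right)} = 2 + \frac{\left(-2\right)^{2} + 4 B}{B} = 2 + \frac{4 + 4 B}{B}$)
$47964 + X{\left(4 \right)} \left(11 + Y{\left(2,11 \right)}\right) = 47964 + \left(6 + \frac{4}{4}\right) \left(11 + \left(-8 + 4 \cdot 2\right)\right) = 47964 + \left(6 + 4 \cdot \frac{1}{4}\right) \left(11 + \left(-8 + 8\right)\right) = 47964 + \left(6 + 1\right) \left(11 + 0\right) = 47964 + 7 \cdot 11 = 47964 + 77 = 48041$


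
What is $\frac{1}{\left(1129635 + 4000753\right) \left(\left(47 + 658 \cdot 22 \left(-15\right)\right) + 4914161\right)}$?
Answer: $\frac{1}{24097781302384} \approx 4.1498 \cdot 10^{-14}$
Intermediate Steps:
$\frac{1}{\left(1129635 + 4000753\right) \left(\left(47 + 658 \cdot 22 \left(-15\right)\right) + 4914161\right)} = \frac{1}{5130388 \left(\left(47 + 658 \left(-330\right)\right) + 4914161\right)} = \frac{1}{5130388 \left(\left(47 - 217140\right) + 4914161\right)} = \frac{1}{5130388 \left(-217093 + 4914161\right)} = \frac{1}{5130388 \cdot 4697068} = \frac{1}{24097781302384}$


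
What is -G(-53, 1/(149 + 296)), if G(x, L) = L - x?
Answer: -23586/445 ≈ -53.002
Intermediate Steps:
-G(-53, 1/(149 + 296)) = -(1/(149 + 296) - 1*(-53)) = -(1/445 + 53) = -1*23586/445 = -23586/445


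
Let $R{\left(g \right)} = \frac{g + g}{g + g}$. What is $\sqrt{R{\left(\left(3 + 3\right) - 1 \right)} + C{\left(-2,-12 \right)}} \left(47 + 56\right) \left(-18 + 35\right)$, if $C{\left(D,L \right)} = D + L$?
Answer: $1751 i \sqrt{13} \approx 6313.3 i$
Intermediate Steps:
$R{\left(g \right)} = 1$ ($R{\left(g \right)} = \frac{2 g}{2 g} = 2 g \frac{1}{2 g} = 1$)
$\sqrt{R{\left(\left(3 + 3\right) - 1 \right)} + C{\left(-2,-12 \right)}} \left(47 + 56\right) \left(-18 + 35\right) = \sqrt{1 - 14} \left(47 + 56\right) \left(-18 + 35\right) = \sqrt{1 - 14} \cdot 103 \cdot 17 = \sqrt{-13} \cdot 1751 = i \sqrt{13} \cdot 1751 = 1751 i \sqrt{13}$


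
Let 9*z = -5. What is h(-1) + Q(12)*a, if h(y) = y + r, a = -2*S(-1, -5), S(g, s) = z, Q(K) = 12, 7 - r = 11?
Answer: 25/3 ≈ 8.3333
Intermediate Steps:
r = -4 (r = 7 - 1*11 = 7 - 11 = -4)
z = -5/9 (z = (1/9)*(-5) = -5/9 ≈ -0.55556)
S(g, s) = -5/9
a = 10/9 (a = -2*(-5/9) = 10/9 ≈ 1.1111)
h(y) = -4 + y (h(y) = y - 4 = -4 + y)
h(-1) + Q(12)*a = (-4 - 1) + 12*(10/9) = -5 + 40/3 = 25/3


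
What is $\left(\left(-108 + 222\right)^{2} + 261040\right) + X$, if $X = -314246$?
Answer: $-40210$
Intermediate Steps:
$\left(\left(-108 + 222\right)^{2} + 261040\right) + X = \left(\left(-108 + 222\right)^{2} + 261040\right) - 314246 = \left(114^{2} + 261040\right) - 314246 = \left(12996 + 261040\right) - 314246 = 274036 - 314246 = -40210$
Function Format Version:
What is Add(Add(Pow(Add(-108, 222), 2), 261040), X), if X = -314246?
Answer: -40210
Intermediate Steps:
Add(Add(Pow(Add(-108, 222), 2), 261040), X) = Add(Add(Pow(Add(-108, 222), 2), 261040), -314246) = Add(Add(Pow(114, 2), 261040), -314246) = Add(Add(12996, 261040), -314246) = Add(274036, -314246) = -40210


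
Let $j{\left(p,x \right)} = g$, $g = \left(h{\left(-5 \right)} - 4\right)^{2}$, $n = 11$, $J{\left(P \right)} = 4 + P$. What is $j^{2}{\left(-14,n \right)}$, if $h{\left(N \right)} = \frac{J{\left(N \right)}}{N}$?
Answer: $\frac{130321}{625} \approx 208.51$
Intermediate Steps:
$h{\left(N \right)} = \frac{4 + N}{N}$
$g = \frac{361}{25}$ ($g = \left(\frac{4 - 5}{-5} - 4\right)^{2} = \left(\left(- \frac{1}{5}\right) \left(-1\right) - 4\right)^{2} = \left(\frac{1}{5} - 4\right)^{2} = \left(- \frac{19}{5}\right)^{2} = \frac{361}{25} \approx 14.44$)
$j{\left(p,x \right)} = \frac{361}{25}$
$j^{2}{\left(-14,n \right)} = \left(\frac{361}{25}\right)^{2} = \frac{130321}{625}$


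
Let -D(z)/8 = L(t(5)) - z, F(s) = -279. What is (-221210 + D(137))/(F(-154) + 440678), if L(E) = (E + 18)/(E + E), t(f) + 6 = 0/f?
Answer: -220106/440399 ≈ -0.49979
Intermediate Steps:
t(f) = -6 (t(f) = -6 + 0/f = -6 + 0 = -6)
L(E) = (18 + E)/(2*E) (L(E) = (18 + E)/((2*E)) = (18 + E)*(1/(2*E)) = (18 + E)/(2*E))
D(z) = 8 + 8*z (D(z) = -8*((1/2)*(18 - 6)/(-6) - z) = -8*((1/2)*(-1/6)*12 - z) = -8*(-1 - z) = 8 + 8*z)
(-221210 + D(137))/(F(-154) + 440678) = (-221210 + (8 + 8*137))/(-279 + 440678) = (-221210 + (8 + 1096))/440399 = (-221210 + 1104)*(1/440399) = -220106*1/440399 = -220106/440399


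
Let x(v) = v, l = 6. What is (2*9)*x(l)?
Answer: 108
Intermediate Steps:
(2*9)*x(l) = (2*9)*6 = 18*6 = 108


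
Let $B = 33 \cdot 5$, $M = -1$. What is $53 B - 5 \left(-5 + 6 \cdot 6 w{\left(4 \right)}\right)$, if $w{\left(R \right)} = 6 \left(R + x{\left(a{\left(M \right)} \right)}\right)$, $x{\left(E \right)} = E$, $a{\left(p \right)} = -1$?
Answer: $5530$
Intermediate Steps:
$w{\left(R \right)} = -6 + 6 R$ ($w{\left(R \right)} = 6 \left(R - 1\right) = 6 \left(-1 + R\right) = -6 + 6 R$)
$B = 165$
$53 B - 5 \left(-5 + 6 \cdot 6 w{\left(4 \right)}\right) = 53 \cdot 165 - 5 \left(-5 + 6 \cdot 6 \left(-6 + 6 \cdot 4\right)\right) = 8745 - 5 \left(-5 + 36 \left(-6 + 24\right)\right) = 8745 - 5 \left(-5 + 36 \cdot 18\right) = 8745 - 5 \left(-5 + 648\right) = 8745 - 3215 = 5530$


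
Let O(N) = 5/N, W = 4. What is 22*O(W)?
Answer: 55/2 ≈ 27.500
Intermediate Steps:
22*O(W) = 22*(5/4) = 55/2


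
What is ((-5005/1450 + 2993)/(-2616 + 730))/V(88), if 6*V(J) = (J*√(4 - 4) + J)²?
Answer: -2600907/2117751680 ≈ -0.0012281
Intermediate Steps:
V(J) = J²/6 (V(J) = (J*√(4 - 4) + J)²/6 = (J*√0 + J)²/6 = (J*0 + J)²/6 = (0 + J)²/6 = J²/6)
((-5005/1450 + 2993)/(-2616 + 730))/V(88) = ((-5005/1450 + 2993)/(-2616 + 730))/(((⅙)*88²)) = ((-5005*1/1450 + 2993)/(-1886))/(((⅙)*7744)) = ((-1001/290 + 2993)*(-1/1886))/(3872/3) = ((866969/290)*(-1/1886))*(3/3872) = -866969/546940*3/3872 = -2600907/2117751680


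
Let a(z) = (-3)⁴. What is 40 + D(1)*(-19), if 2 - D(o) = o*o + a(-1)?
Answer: 1560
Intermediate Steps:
a(z) = 81
D(o) = -79 - o² (D(o) = 2 - (o*o + 81) = 2 - (o² + 81) = 2 - (81 + o²) = 2 + (-81 - o²) = -79 - o²)
40 + D(1)*(-19) = 40 + (-79 - 1*1²)*(-19) = 40 + (-79 - 1*1)*(-19) = 40 + (-79 - 1)*(-19) = 40 - 80*(-19) = 40 + 1520 = 1560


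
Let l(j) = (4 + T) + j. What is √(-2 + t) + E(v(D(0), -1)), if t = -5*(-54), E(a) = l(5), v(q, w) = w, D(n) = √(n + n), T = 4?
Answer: 13 + 2*√67 ≈ 29.371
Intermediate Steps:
D(n) = √2*√n (D(n) = √(2*n) = √2*√n)
l(j) = 8 + j (l(j) = (4 + 4) + j = 8 + j)
E(a) = 13 (E(a) = 8 + 5 = 13)
t = 270
√(-2 + t) + E(v(D(0), -1)) = √(-2 + 270) + 13 = √268 + 13 = 2*√67 + 13 = 13 + 2*√67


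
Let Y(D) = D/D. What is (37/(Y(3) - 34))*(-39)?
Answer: 481/11 ≈ 43.727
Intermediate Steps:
Y(D) = 1
(37/(Y(3) - 34))*(-39) = (37/(1 - 34))*(-39) = (37/(-33))*(-39) = -1/33*37*(-39) = -37/33*(-39) = 481/11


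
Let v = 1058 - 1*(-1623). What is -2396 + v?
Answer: 285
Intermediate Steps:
v = 2681 (v = 1058 + 1623 = 2681)
-2396 + v = -2396 + 2681 = 285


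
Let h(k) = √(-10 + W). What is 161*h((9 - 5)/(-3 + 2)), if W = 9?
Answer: 161*I ≈ 161.0*I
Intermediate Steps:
h(k) = I (h(k) = √(-10 + 9) = √(-1) = I)
161*h((9 - 5)/(-3 + 2)) = 161*I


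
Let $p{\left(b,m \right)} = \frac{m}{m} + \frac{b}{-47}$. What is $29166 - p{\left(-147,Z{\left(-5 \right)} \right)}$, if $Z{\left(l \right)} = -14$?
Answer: $\frac{1370608}{47} \approx 29162.0$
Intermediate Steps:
$p{\left(b,m \right)} = 1 - \frac{b}{47}$ ($p{\left(b,m \right)} = 1 + b \left(- \frac{1}{47}\right) = 1 - \frac{b}{47}$)
$29166 - p{\left(-147,Z{\left(-5 \right)} \right)} = 29166 - \left(1 - - \frac{147}{47}\right) = 29166 - \left(1 + \frac{147}{47}\right) = 29166 - \frac{194}{47} = \frac{1370608}{47}$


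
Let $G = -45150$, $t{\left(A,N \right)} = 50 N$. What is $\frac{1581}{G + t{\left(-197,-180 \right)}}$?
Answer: $- \frac{527}{18050} \approx -0.029197$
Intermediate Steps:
$\frac{1581}{G + t{\left(-197,-180 \right)}} = \frac{1581}{-45150 + 50 \left(-180\right)} = \frac{1581}{-45150 - 9000} = \frac{1581}{-54150} = 1581 \left(- \frac{1}{54150}\right) = - \frac{527}{18050}$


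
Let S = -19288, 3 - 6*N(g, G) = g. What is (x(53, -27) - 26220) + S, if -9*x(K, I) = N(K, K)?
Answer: -1228691/27 ≈ -45507.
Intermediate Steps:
N(g, G) = ½ - g/6
x(K, I) = -1/18 + K/54 (x(K, I) = -(½ - K/6)/9 = -1/18 + K/54)
(x(53, -27) - 26220) + S = ((-1/18 + (1/54)*53) - 26220) - 19288 = ((-1/18 + 53/54) - 26220) - 19288 = (25/27 - 26220) - 19288 = -707915/27 - 19288 = -1228691/27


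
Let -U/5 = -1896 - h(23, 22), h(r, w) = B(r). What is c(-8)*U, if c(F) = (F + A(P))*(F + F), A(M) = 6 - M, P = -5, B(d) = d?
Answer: -460560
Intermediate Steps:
h(r, w) = r
c(F) = 2*F*(11 + F) (c(F) = (F + (6 - 1*(-5)))*(F + F) = (F + (6 + 5))*(2*F) = (F + 11)*(2*F) = (11 + F)*(2*F) = 2*F*(11 + F))
U = 9595 (U = -5*(-1896 - 1*23) = -5*(-1896 - 23) = -5*(-1919) = 9595)
c(-8)*U = (2*(-8)*(11 - 8))*9595 = (2*(-8)*3)*9595 = -48*9595 = -460560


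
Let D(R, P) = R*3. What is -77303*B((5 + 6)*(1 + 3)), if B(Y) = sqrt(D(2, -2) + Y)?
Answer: -386515*sqrt(2) ≈ -5.4662e+5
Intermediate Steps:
D(R, P) = 3*R
B(Y) = sqrt(6 + Y) (B(Y) = sqrt(3*2 + Y) = sqrt(6 + Y))
-77303*B((5 + 6)*(1 + 3)) = -77303*sqrt(6 + (5 + 6)*(1 + 3)) = -77303*sqrt(6 + 11*4) = -77303*sqrt(6 + 44) = -386515*sqrt(2)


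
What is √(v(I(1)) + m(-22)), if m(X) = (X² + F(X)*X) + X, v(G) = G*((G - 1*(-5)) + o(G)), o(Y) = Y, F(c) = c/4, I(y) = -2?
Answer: √581 ≈ 24.104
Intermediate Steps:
F(c) = c/4 (F(c) = c*(¼) = c/4)
v(G) = G*(5 + 2*G) (v(G) = G*((G - 1*(-5)) + G) = G*((G + 5) + G) = G*((5 + G) + G) = G*(5 + 2*G))
m(X) = X + 5*X²/4 (m(X) = (X² + (X/4)*X) + X = (X² + X²/4) + X = 5*X²/4 + X = X + 5*X²/4)
√(v(I(1)) + m(-22)) = √(-2*(5 + 2*(-2)) + (¼)*(-22)*(4 + 5*(-22))) = √(-2*(5 - 4) + (¼)*(-22)*(4 - 110)) = √(-2*1 + (¼)*(-22)*(-106)) = √(-2 + 583) = √581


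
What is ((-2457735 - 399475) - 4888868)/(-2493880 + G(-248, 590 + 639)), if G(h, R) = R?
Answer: 7746078/2492651 ≈ 3.1076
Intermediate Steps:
((-2457735 - 399475) - 4888868)/(-2493880 + G(-248, 590 + 639)) = ((-2457735 - 399475) - 4888868)/(-2493880 + (590 + 639)) = (-2857210 - 4888868)/(-2493880 + 1229) = -7746078/(-2492651) = -7746078*(-1/2492651) = 7746078/2492651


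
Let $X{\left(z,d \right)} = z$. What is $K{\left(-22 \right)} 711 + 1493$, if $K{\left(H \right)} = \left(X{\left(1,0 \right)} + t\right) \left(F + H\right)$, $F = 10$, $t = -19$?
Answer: $155069$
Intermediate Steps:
$K{\left(H \right)} = -180 - 18 H$ ($K{\left(H \right)} = \left(1 - 19\right) \left(10 + H\right) = - 18 \left(10 + H\right) = -180 - 18 H$)
$K{\left(-22 \right)} 711 + 1493 = \left(-180 - -396\right) 711 + 1493 = \left(-180 + 396\right) 711 + 1493 = 216 \cdot 711 + 1493 = 153576 + 1493 = 155069$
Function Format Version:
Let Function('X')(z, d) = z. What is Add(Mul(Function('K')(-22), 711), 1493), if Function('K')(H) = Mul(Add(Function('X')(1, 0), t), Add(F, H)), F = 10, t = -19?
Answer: 155069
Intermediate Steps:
Function('K')(H) = Add(-180, Mul(-18, H)) (Function('K')(H) = Mul(Add(1, -19), Add(10, H)) = Mul(-18, Add(10, H)) = Add(-180, Mul(-18, H)))
Add(Mul(Function('K')(-22), 711), 1493) = Add(Mul(Add(-180, Mul(-18, -22)), 711), 1493) = Add(Mul(Add(-180, 396), 711), 1493) = Add(Mul(216, 711), 1493) = Add(153576, 1493) = 155069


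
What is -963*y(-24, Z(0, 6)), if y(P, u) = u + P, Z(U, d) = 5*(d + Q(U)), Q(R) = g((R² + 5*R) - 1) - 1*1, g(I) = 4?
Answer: -20223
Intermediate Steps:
Q(R) = 3 (Q(R) = 4 - 1*1 = 4 - 1 = 3)
Z(U, d) = 15 + 5*d (Z(U, d) = 5*(d + 3) = 5*(3 + d) = 15 + 5*d)
y(P, u) = P + u
-963*y(-24, Z(0, 6)) = -963*(-24 + (15 + 5*6)) = -963*(-24 + (15 + 30)) = -963*(-24 + 45) = -963*21 = -20223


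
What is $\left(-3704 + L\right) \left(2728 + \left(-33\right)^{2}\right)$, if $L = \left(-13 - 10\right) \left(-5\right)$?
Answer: $-13699213$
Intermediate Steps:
$L = 115$ ($L = \left(-13 - 10\right) \left(-5\right) = \left(-23\right) \left(-5\right) = 115$)
$\left(-3704 + L\right) \left(2728 + \left(-33\right)^{2}\right) = \left(-3704 + 115\right) \left(2728 + \left(-33\right)^{2}\right) = - 3589 \left(2728 + 1089\right) = \left(-3589\right) 3817 = -13699213$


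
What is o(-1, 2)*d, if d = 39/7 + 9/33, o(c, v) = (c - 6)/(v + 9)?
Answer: -450/121 ≈ -3.7190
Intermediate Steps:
o(c, v) = (-6 + c)/(9 + v)
d = 450/77 (d = 39*(⅐) + 9*(1/33) = 39/7 + 3/11 = 450/77 ≈ 5.8442)
o(-1, 2)*d = ((-6 - 1)/(9 + 2))*(450/77) = (-7/11)*(450/77) = ((1/11)*(-7))*(450/77) = -7/11*450/77 = -450/121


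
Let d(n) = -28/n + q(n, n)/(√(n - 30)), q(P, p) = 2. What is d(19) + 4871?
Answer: 92521/19 - 2*I*√11/11 ≈ 4869.5 - 0.60302*I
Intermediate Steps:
d(n) = -28/n + 2/√(-30 + n) (d(n) = -28/n + 2/(√(n - 30)) = -28/n + 2/(√(-30 + n)) = -28/n + 2/√(-30 + n))
d(19) + 4871 = (-28/19 + 2/√(-30 + 19)) + 4871 = (-28*1/19 + 2/√(-11)) + 4871 = (-28/19 + 2*(-I*√11/11)) + 4871 = (-28/19 - 2*I*√11/11) + 4871 = 92521/19 - 2*I*√11/11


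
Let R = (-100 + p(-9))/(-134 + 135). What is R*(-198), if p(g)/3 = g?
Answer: 25146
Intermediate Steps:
p(g) = 3*g
R = -127 (R = (-100 + 3*(-9))/(-134 + 135) = (-100 - 27)/1 = -127*1 = -127)
R*(-198) = -127*(-198) = 25146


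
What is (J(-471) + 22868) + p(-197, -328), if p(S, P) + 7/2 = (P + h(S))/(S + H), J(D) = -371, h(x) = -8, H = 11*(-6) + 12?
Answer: 11292409/502 ≈ 22495.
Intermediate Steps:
H = -54 (H = -66 + 12 = -54)
p(S, P) = -7/2 + (-8 + P)/(-54 + S) (p(S, P) = -7/2 + (P - 8)/(S - 54) = -7/2 + (-8 + P)/(-54 + S))
(J(-471) + 22868) + p(-197, -328) = (-371 + 22868) + (181 - 328 - 7/2*(-197))/(-54 - 197) = 22497 + (181 - 328 + 1379/2)/(-251) = 22497 - 1/251*1085/2 = 22497 - 1085/502 = 11292409/502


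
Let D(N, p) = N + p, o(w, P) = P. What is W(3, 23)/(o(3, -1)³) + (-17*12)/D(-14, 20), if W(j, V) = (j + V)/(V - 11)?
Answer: -217/6 ≈ -36.167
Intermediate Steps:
W(j, V) = (V + j)/(-11 + V)
W(3, 23)/(o(3, -1)³) + (-17*12)/D(-14, 20) = ((23 + 3)/(-11 + 23))/((-1)³) + (-17*12)/(-14 + 20) = (26/12)/(-1) - 204/6 = ((1/12)*26)*(-1) - 204*⅙ = (13/6)*(-1) - 34 = -13/6 - 34 = -217/6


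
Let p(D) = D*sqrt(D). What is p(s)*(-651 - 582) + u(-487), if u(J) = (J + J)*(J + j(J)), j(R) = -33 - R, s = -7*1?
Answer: 32142 + 8631*I*sqrt(7) ≈ 32142.0 + 22835.0*I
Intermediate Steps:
s = -7
p(D) = D**(3/2)
u(J) = -66*J (u(J) = (J + J)*(J + (-33 - J)) = (2*J)*(-33) = -66*J)
p(s)*(-651 - 582) + u(-487) = (-7)**(3/2)*(-651 - 582) - 66*(-487) = -7*I*sqrt(7)*(-1233) + 32142 = 8631*I*sqrt(7) + 32142 = 32142 + 8631*I*sqrt(7)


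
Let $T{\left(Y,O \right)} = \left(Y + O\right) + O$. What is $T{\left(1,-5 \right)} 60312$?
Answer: $-542808$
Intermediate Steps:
$T{\left(Y,O \right)} = Y + 2 O$ ($T{\left(Y,O \right)} = \left(O + Y\right) + O = Y + 2 O$)
$T{\left(1,-5 \right)} 60312 = \left(1 + 2 \left(-5\right)\right) 60312 = \left(1 - 10\right) 60312 = \left(-9\right) 60312 = -542808$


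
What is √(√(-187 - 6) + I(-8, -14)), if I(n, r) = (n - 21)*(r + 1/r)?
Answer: √(79982 + 196*I*√193)/14 ≈ 20.204 + 0.34381*I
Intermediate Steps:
I(n, r) = (-21 + n)*(r + 1/r)
√(√(-187 - 6) + I(-8, -14)) = √(√(-187 - 6) + (-21 - 8 + (-14)²*(-21 - 8))/(-14)) = √(√(-193) - (-21 - 8 + 196*(-29))/14) = √(I*√193 - (-21 - 8 - 5684)/14) = √(I*√193 - 1/14*(-5713)) = √(I*√193 + 5713/14) = √(5713/14 + I*√193)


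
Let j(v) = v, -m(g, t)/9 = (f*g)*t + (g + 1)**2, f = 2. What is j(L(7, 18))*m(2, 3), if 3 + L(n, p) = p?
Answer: -2835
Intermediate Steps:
L(n, p) = -3 + p
m(g, t) = -9*(1 + g)**2 - 18*g*t (m(g, t) = -9*((2*g)*t + (g + 1)**2) = -9*(2*g*t + (1 + g)**2) = -9*((1 + g)**2 + 2*g*t) = -9*(1 + g)**2 - 18*g*t)
j(L(7, 18))*m(2, 3) = (-3 + 18)*(-9*(1 + 2)**2 - 18*2*3) = 15*(-9*3**2 - 108) = 15*(-9*9 - 108) = 15*(-81 - 108) = 15*(-189) = -2835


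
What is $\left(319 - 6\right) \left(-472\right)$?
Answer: $-147736$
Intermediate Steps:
$\left(319 - 6\right) \left(-472\right) = 313 \left(-472\right) = -147736$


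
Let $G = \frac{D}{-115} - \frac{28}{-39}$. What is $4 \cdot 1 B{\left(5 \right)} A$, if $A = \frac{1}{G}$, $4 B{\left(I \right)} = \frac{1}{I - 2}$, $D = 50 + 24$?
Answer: $\frac{1495}{334} \approx 4.476$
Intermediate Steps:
$D = 74$
$B{\left(I \right)} = \frac{1}{4 \left(-2 + I\right)}$ ($B{\left(I \right)} = \frac{1}{4 \left(I - 2\right)} = \frac{1}{4 \left(-2 + I\right)}$)
$G = \frac{334}{4485}$ ($G = \frac{74}{-115} - \frac{28}{-39} = 74 \left(- \frac{1}{115}\right) - - \frac{28}{39} = - \frac{74}{115} + \frac{28}{39} = \frac{334}{4485} \approx 0.07447$)
$A = \frac{4485}{334}$ ($A = \frac{1}{\frac{334}{4485}} = \frac{4485}{334} \approx 13.428$)
$4 \cdot 1 B{\left(5 \right)} A = 4 \cdot 1 \frac{1}{4 \left(-2 + 5\right)} \frac{4485}{334} = 4 \frac{1}{4 \cdot 3} \cdot \frac{4485}{334} = 4 \cdot \frac{1}{4} \cdot \frac{1}{3} \cdot \frac{4485}{334} = 4 \cdot \frac{1}{12} \cdot \frac{4485}{334} = \frac{1}{3} \cdot \frac{4485}{334} = \frac{1495}{334}$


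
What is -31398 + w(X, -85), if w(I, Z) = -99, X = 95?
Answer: -31497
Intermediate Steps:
-31398 + w(X, -85) = -31398 - 99 = -31497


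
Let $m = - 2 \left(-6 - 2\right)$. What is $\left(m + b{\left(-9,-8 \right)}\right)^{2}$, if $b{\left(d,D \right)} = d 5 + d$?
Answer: $1444$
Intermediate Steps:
$m = 16$ ($m = \left(-2\right) \left(-8\right) = 16$)
$b{\left(d,D \right)} = 6 d$ ($b{\left(d,D \right)} = 5 d + d = 6 d$)
$\left(m + b{\left(-9,-8 \right)}\right)^{2} = \left(16 + 6 \left(-9\right)\right)^{2} = \left(16 - 54\right)^{2} = \left(-38\right)^{2} = 1444$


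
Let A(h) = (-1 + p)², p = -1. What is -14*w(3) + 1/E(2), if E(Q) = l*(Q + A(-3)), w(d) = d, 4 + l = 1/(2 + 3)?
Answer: -4793/114 ≈ -42.044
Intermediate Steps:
l = -19/5 (l = -4 + 1/(2 + 3) = -4 + 1/5 = -4 + ⅕ = -19/5 ≈ -3.8000)
A(h) = 4 (A(h) = (-1 - 1)² = (-2)² = 4)
E(Q) = -76/5 - 19*Q/5 (E(Q) = -19*(Q + 4)/5 = -19*(4 + Q)/5 = -76/5 - 19*Q/5)
-14*w(3) + 1/E(2) = -14*3 + 1/(-76/5 - 19/5*2) = -42 + 1/(-76/5 - 38/5) = -42 + 1/(-114/5) = -42 - 5/114 = -4793/114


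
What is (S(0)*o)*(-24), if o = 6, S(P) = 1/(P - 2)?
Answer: 72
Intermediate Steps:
S(P) = 1/(-2 + P)
(S(0)*o)*(-24) = (6/(-2 + 0))*(-24) = (6/(-2))*(-24) = -½*6*(-24) = -3*(-24) = 72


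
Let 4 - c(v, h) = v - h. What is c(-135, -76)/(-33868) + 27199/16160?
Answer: 230039413/136826720 ≈ 1.6812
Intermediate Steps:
c(v, h) = 4 + h - v (c(v, h) = 4 - (v - h) = 4 + (h - v) = 4 + h - v)
c(-135, -76)/(-33868) + 27199/16160 = (4 - 76 - 1*(-135))/(-33868) + 27199/16160 = (4 - 76 + 135)*(-1/33868) + 27199*(1/16160) = 63*(-1/33868) + 27199/16160 = -63/33868 + 27199/16160 = 230039413/136826720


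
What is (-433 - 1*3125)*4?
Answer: -14232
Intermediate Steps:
(-433 - 1*3125)*4 = (-433 - 3125)*4 = -3558*4 = -14232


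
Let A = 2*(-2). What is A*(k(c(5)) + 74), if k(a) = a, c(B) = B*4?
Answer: -376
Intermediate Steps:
c(B) = 4*B
A = -4
A*(k(c(5)) + 74) = -4*(4*5 + 74) = -4*(20 + 74) = -4*94 = -376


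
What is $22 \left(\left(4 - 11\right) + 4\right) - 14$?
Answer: $-80$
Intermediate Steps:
$22 \left(\left(4 - 11\right) + 4\right) - 14 = 22 \left(-7 + 4\right) - 14 = 22 \left(-3\right) - 14 = -66 - 14 = -80$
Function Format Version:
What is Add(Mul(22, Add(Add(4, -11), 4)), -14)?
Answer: -80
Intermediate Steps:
Add(Mul(22, Add(Add(4, -11), 4)), -14) = Add(Mul(22, Add(-7, 4)), -14) = Add(Mul(22, -3), -14) = Add(-66, -14) = -80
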